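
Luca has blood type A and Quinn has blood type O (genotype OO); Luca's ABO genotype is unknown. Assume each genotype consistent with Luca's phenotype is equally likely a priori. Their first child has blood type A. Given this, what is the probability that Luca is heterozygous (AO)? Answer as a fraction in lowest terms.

1/3

Possible genotypes: Luca ∈ {AA, AO}; Quinn ∈ {OO}.
Weight each parental genotype pair by prior × P(type-A child):
  AA × OO: posterior weight 2/3.
  AO × OO: posterior weight 1/3.
Sum the posterior weight over pairs where Luca is AO: 1/3.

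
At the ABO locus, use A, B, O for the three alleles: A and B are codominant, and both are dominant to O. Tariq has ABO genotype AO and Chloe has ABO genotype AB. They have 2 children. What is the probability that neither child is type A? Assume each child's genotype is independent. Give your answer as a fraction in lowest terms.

1/4

ABO cross AO × AB → 1/2 A, 1/4 B, 1/4 AB.
So P(type A) = 1/2 per child.
P(not type A) = 1/2 for one child; (1/2)^2 = 1/4.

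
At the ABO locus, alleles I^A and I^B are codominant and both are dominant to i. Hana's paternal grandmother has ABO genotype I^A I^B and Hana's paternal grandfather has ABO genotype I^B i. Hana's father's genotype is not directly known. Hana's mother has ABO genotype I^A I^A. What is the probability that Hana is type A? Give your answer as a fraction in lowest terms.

1/2

Hana's father's ABO genotype from I^A I^B × I^B i: 1/4 I^A I^B, 1/4 I^A i, 1/4 I^B I^B, 1/4 I^B i.
Crossing each possibility with the mother I^A I^A and summing P(type A): 1/4·1/2 + 1/4·1 + 1/4·0 + 1/4·1/2 = 1/2.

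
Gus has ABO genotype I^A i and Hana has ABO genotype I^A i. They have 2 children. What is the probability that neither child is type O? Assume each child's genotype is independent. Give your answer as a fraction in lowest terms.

9/16

ABO cross I^A i × I^A i → 1/4 O, 3/4 A.
So P(type O) = 1/4 per child.
P(not type O) = 3/4 for one child; (3/4)^2 = 9/16.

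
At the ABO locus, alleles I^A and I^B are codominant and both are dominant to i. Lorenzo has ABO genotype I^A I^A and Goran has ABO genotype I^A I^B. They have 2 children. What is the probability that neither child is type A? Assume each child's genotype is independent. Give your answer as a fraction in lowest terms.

1/4

ABO cross I^A I^A × I^A I^B → 1/2 A, 1/2 AB.
So P(type A) = 1/2 per child.
P(not type A) = 1/2 for one child; (1/2)^2 = 1/4.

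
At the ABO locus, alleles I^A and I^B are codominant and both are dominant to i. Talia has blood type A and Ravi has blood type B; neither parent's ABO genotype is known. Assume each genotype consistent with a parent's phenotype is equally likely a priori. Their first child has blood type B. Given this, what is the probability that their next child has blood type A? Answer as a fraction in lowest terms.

Possible genotypes: Talia ∈ {I^A I^A, I^A i}; Ravi ∈ {I^B I^B, I^B i}.
Weight each parental genotype pair by prior × P(type-B child):
  I^A i × I^B I^B: posterior weight 2/3; P(next child type A) = 0.
  I^A i × I^B i: posterior weight 1/3; P(next child type A) = 1/4.
Weighted sum = 1/12.

1/12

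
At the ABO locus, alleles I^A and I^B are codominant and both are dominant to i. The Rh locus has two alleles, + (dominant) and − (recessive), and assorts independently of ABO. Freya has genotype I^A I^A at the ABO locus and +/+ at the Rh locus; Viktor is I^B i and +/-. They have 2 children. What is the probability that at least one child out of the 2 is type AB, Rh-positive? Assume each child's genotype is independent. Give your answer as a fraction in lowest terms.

ABO cross I^A I^A × I^B i → 1/2 A, 1/2 AB.
Rh cross +/+ × +/- → 1 Rh+; so P(type AB, Rh-positive) = 1/2 × 1 = 1/2 per child.
P(none) = (1/2)^2 = 1/4; P(at least one) = 1 − 1/4 = 3/4.

3/4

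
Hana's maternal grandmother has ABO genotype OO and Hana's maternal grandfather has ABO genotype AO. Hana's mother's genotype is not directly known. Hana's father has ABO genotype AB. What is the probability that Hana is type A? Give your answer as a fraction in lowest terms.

1/2

Hana's mother's ABO genotype from OO × AO: 1/2 AO, 1/2 OO.
Crossing each possibility with the father AB and summing P(type A): 1/2·1/2 + 1/2·1/2 = 1/2.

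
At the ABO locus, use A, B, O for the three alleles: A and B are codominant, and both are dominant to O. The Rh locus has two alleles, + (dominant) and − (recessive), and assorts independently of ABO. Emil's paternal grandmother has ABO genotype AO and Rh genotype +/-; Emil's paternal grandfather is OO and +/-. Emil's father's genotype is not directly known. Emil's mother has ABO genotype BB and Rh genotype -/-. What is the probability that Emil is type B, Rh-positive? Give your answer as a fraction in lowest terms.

Emil's father's ABO genotype from AO × OO: 1/2 AO, 1/2 OO.
Crossing each possibility with the mother BB and summing P(type B): 1/2·1/2 + 1/2·1 = 3/4.
Similarly for Rh via the father's Rh distribution: P(Rh+) = 1/2.
Independent loci: 3/4 × 1/2 = 3/8.

3/8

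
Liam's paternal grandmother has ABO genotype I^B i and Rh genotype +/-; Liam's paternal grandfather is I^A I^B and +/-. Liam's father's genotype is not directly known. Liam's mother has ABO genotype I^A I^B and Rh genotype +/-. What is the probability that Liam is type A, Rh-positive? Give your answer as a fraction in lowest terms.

3/16

Liam's father's ABO genotype from I^B i × I^A I^B: 1/4 I^A I^B, 1/4 I^A i, 1/4 I^B I^B, 1/4 I^B i.
Crossing each possibility with the mother I^A I^B and summing P(type A): 1/4·1/4 + 1/4·1/2 + 1/4·0 + 1/4·1/4 = 1/4.
Similarly for Rh via the father's Rh distribution: P(Rh+) = 3/4.
Independent loci: 1/4 × 3/4 = 3/16.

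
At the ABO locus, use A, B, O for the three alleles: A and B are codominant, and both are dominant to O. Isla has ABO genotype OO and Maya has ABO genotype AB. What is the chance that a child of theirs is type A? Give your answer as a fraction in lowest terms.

ABO cross OO × AB → offspring phenotypes: 1/2 A, 1/2 B.
So P(type A) = 1/2.

1/2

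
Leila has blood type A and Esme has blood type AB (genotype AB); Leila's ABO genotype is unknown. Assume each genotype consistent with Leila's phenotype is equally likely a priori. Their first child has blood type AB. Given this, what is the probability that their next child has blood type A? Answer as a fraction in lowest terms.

1/2

Possible genotypes: Leila ∈ {AA, AO}; Esme ∈ {AB}.
Weight each parental genotype pair by prior × P(type-AB child):
  AA × AB: posterior weight 2/3; P(next child type A) = 1/2.
  AO × AB: posterior weight 1/3; P(next child type A) = 1/2.
Weighted sum = 1/2.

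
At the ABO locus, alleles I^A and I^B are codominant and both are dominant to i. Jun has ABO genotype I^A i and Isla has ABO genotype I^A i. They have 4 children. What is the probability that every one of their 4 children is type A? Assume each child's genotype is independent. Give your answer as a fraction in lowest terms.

81/256

ABO cross I^A i × I^A i → 1/4 O, 3/4 A.
So P(type A) = 3/4 per child.
All 4 independent: (3/4)^4 = 81/256.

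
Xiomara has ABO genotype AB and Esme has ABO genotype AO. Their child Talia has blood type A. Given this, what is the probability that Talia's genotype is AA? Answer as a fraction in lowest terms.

1/2

Cross AB × AO → 1/4 AA, 1/4 AB, 1/4 AO, 1/4 BO.
Type-A genotypes among offspring: AA (1/4), AO (1/4); total 1/2.
P(AA | type A) = (1/4) / (1/2) = 1/2.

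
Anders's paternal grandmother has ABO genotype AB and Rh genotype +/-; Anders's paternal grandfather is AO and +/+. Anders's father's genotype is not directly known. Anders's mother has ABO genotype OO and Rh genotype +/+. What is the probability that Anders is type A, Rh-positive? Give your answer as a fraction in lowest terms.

Anders's father's ABO genotype from AB × AO: 1/4 AA, 1/4 AB, 1/4 AO, 1/4 BO.
Crossing each possibility with the mother OO and summing P(type A): 1/4·1 + 1/4·1/2 + 1/4·1/2 + 1/4·0 = 1/2.
Similarly for Rh via the father's Rh distribution: P(Rh+) = 1.
Independent loci: 1/2 × 1 = 1/2.

1/2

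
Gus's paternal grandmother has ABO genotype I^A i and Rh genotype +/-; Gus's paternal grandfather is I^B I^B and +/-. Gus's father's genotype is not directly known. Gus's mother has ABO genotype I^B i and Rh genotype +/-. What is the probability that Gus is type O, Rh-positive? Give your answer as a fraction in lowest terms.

Gus's father's ABO genotype from I^A i × I^B I^B: 1/2 I^A I^B, 1/2 I^B i.
Crossing each possibility with the mother I^B i and summing P(type O): 1/2·0 + 1/2·1/4 = 1/8.
Similarly for Rh via the father's Rh distribution: P(Rh+) = 3/4.
Independent loci: 1/8 × 3/4 = 3/32.

3/32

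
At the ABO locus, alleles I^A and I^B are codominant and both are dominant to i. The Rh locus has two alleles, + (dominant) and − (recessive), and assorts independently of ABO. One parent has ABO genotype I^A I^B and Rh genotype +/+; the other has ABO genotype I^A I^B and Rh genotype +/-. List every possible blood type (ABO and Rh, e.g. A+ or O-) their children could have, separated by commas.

Gametes from I^A I^B × I^A I^B give offspring ABO genotypes I^A I^A, I^A I^B, I^B I^B, i.e. phenotypes A, B, AB.
Rh cross +/+ × +/- → phenotypes Rh+.
Combining independently: A+, B+, AB+.

A+, B+, AB+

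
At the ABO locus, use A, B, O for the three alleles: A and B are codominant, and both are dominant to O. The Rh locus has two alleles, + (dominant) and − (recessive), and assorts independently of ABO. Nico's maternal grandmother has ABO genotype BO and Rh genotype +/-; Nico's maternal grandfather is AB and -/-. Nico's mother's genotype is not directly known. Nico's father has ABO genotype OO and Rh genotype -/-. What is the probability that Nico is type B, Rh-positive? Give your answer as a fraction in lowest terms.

1/8

Nico's mother's ABO genotype from BO × AB: 1/4 AB, 1/4 AO, 1/4 BB, 1/4 BO.
Crossing each possibility with the father OO and summing P(type B): 1/4·1/2 + 1/4·0 + 1/4·1 + 1/4·1/2 = 1/2.
Similarly for Rh via the mother's Rh distribution: P(Rh+) = 1/4.
Independent loci: 1/2 × 1/4 = 1/8.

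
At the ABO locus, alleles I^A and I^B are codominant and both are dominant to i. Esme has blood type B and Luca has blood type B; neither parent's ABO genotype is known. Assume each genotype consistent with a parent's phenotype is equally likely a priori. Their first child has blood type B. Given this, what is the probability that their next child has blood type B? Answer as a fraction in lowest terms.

19/20

Possible genotypes: Esme ∈ {I^B I^B, I^B i}; Luca ∈ {I^B I^B, I^B i}.
Weight each parental genotype pair by prior × P(type-B child):
  I^B I^B × I^B I^B: posterior weight 4/15; P(next child type B) = 1.
  I^B I^B × I^B i: posterior weight 4/15; P(next child type B) = 1.
  I^B i × I^B I^B: posterior weight 4/15; P(next child type B) = 1.
  I^B i × I^B i: posterior weight 1/5; P(next child type B) = 3/4.
Weighted sum = 19/20.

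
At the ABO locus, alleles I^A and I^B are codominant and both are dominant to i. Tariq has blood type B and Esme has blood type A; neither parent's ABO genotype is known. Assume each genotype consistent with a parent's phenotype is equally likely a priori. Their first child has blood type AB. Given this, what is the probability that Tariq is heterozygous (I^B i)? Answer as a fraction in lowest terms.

Possible genotypes: Tariq ∈ {I^B I^B, I^B i}; Esme ∈ {I^A I^A, I^A i}.
Weight each parental genotype pair by prior × P(type-AB child):
  I^B I^B × I^A I^A: posterior weight 4/9.
  I^B I^B × I^A i: posterior weight 2/9.
  I^B i × I^A I^A: posterior weight 2/9.
  I^B i × I^A i: posterior weight 1/9.
Sum the posterior weight over pairs where Tariq is I^B i: 1/3.

1/3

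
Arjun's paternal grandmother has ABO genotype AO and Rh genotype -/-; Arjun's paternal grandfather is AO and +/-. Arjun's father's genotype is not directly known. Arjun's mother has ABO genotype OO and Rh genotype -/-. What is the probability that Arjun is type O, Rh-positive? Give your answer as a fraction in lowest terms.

1/8

Arjun's father's ABO genotype from AO × AO: 1/4 AA, 1/2 AO, 1/4 OO.
Crossing each possibility with the mother OO and summing P(type O): 1/4·0 + 1/2·1/2 + 1/4·1 = 1/2.
Similarly for Rh via the father's Rh distribution: P(Rh+) = 1/4.
Independent loci: 1/2 × 1/4 = 1/8.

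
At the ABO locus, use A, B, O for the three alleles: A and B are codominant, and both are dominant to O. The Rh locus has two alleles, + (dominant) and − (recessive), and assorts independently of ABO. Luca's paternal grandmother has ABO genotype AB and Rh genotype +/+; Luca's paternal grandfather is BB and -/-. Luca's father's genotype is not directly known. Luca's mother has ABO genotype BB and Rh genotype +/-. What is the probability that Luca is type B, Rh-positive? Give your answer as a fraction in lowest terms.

9/16

Luca's father's ABO genotype from AB × BB: 1/2 AB, 1/2 BB.
Crossing each possibility with the mother BB and summing P(type B): 1/2·1/2 + 1/2·1 = 3/4.
Similarly for Rh via the father's Rh distribution: P(Rh+) = 3/4.
Independent loci: 3/4 × 3/4 = 9/16.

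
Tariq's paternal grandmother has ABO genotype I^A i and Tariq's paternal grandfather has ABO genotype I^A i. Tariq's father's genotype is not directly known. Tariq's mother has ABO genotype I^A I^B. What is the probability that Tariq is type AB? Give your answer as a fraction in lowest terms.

1/4

Tariq's father's ABO genotype from I^A i × I^A i: 1/4 I^A I^A, 1/2 I^A i, 1/4 i i.
Crossing each possibility with the mother I^A I^B and summing P(type AB): 1/4·1/2 + 1/2·1/4 + 1/4·0 = 1/4.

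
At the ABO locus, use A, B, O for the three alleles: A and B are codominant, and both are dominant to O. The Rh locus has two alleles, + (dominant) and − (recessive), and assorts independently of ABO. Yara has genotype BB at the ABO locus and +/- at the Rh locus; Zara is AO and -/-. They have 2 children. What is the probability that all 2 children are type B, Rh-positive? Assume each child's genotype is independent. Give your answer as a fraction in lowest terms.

ABO cross BB × AO → 1/2 B, 1/2 AB.
Rh cross +/- × -/- → 1/2 Rh+, 1/2 Rh-; so P(type B, Rh-positive) = 1/2 × 1/2 = 1/4 per child.
All 2 independent: (1/4)^2 = 1/16.

1/16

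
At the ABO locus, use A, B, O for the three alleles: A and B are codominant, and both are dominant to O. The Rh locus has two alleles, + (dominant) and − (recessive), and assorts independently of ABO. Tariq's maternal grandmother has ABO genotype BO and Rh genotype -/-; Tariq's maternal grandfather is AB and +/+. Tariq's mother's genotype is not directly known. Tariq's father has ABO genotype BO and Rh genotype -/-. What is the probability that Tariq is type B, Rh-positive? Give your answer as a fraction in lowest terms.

Tariq's mother's ABO genotype from BO × AB: 1/4 AB, 1/4 AO, 1/4 BB, 1/4 BO.
Crossing each possibility with the father BO and summing P(type B): 1/4·1/2 + 1/4·1/4 + 1/4·1 + 1/4·3/4 = 5/8.
Similarly for Rh via the mother's Rh distribution: P(Rh+) = 1/2.
Independent loci: 5/8 × 1/2 = 5/16.

5/16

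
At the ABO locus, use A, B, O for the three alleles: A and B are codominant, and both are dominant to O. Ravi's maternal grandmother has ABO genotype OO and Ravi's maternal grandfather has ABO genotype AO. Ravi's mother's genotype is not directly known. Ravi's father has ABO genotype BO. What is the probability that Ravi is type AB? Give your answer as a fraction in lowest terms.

Ravi's mother's ABO genotype from OO × AO: 1/2 AO, 1/2 OO.
Crossing each possibility with the father BO and summing P(type AB): 1/2·1/4 + 1/2·0 = 1/8.

1/8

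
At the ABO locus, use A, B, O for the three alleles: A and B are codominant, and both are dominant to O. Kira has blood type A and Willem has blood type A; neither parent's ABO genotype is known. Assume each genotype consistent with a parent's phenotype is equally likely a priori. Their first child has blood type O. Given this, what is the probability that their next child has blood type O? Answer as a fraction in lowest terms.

Possible genotypes: Kira ∈ {AA, AO}; Willem ∈ {AA, AO}.
Weight each parental genotype pair by prior × P(type-O child):
  AO × AO: posterior weight 1; P(next child type O) = 1/4.
Weighted sum = 1/4.

1/4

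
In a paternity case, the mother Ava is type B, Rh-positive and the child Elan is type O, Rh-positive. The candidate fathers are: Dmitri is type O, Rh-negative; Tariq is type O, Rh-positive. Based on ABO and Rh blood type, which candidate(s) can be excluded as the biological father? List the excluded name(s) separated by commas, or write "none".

none

A candidate is excluded only if no genotype consistent with his phenotype could produce a type O, Rh-positive child with a type B, Rh-positive mother.
Every candidate has at least one consistent genotype combination, so none can be excluded.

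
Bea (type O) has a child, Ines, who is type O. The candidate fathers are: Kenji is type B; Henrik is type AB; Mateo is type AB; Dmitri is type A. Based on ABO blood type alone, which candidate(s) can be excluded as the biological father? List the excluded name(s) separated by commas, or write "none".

A candidate is excluded only if no genotype consistent with his phenotype could produce a type O child with a type O mother.
Henrik (type AB): no genotype consistent with that phenotype can produce a type-O child with a type-O mother.
Mateo (type AB): no genotype consistent with that phenotype can produce a type-O child with a type-O mother.

Henrik, Mateo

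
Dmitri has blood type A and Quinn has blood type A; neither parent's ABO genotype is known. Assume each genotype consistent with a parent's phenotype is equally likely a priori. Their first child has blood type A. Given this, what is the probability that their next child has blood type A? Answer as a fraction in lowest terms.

19/20

Possible genotypes: Dmitri ∈ {AA, AO}; Quinn ∈ {AA, AO}.
Weight each parental genotype pair by prior × P(type-A child):
  AA × AA: posterior weight 4/15; P(next child type A) = 1.
  AA × AO: posterior weight 4/15; P(next child type A) = 1.
  AO × AA: posterior weight 4/15; P(next child type A) = 1.
  AO × AO: posterior weight 1/5; P(next child type A) = 3/4.
Weighted sum = 19/20.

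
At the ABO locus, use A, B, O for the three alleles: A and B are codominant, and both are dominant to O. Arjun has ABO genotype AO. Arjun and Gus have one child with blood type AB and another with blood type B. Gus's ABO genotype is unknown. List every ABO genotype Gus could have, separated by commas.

AB, BB, BO

For each candidate genotype of Gus, check whether crossing it with AO can produce every observed child phenotype.
  AA → possible child types {A} ✗
  AB → possible child types {A, B, AB} ✓
  AO → possible child types {O, A} ✗
  BB → possible child types {B, AB} ✓
  BO → possible child types {O, A, B, AB} ✓
  OO → possible child types {O, A} ✗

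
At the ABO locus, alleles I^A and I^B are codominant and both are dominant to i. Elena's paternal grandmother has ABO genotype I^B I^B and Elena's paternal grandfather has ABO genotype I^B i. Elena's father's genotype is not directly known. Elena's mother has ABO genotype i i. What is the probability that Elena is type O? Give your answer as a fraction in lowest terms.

Elena's father's ABO genotype from I^B I^B × I^B i: 1/2 I^B I^B, 1/2 I^B i.
Crossing each possibility with the mother i i and summing P(type O): 1/2·0 + 1/2·1/2 = 1/4.

1/4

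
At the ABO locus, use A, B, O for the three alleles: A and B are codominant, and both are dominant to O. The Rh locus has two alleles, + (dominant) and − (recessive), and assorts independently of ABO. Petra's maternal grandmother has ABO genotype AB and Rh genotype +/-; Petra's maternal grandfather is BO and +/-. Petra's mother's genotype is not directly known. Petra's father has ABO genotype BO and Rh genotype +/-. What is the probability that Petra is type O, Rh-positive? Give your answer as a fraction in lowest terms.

3/32

Petra's mother's ABO genotype from AB × BO: 1/4 AB, 1/4 AO, 1/4 BB, 1/4 BO.
Crossing each possibility with the father BO and summing P(type O): 1/4·0 + 1/4·1/4 + 1/4·0 + 1/4·1/4 = 1/8.
Similarly for Rh via the mother's Rh distribution: P(Rh+) = 3/4.
Independent loci: 1/8 × 3/4 = 3/32.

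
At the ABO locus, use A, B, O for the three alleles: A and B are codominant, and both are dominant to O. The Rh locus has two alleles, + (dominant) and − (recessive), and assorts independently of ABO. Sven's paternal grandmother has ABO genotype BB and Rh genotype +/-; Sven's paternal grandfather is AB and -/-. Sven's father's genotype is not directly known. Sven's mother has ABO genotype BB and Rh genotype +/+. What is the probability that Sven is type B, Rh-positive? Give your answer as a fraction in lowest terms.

Sven's father's ABO genotype from BB × AB: 1/2 AB, 1/2 BB.
Crossing each possibility with the mother BB and summing P(type B): 1/2·1/2 + 1/2·1 = 3/4.
Similarly for Rh via the father's Rh distribution: P(Rh+) = 1.
Independent loci: 3/4 × 1 = 3/4.

3/4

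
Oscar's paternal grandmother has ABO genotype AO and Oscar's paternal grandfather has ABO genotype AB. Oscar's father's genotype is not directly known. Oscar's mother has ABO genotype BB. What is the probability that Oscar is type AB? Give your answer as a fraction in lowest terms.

Oscar's father's ABO genotype from AO × AB: 1/4 AA, 1/4 AB, 1/4 AO, 1/4 BO.
Crossing each possibility with the mother BB and summing P(type AB): 1/4·1 + 1/4·1/2 + 1/4·1/2 + 1/4·0 = 1/2.

1/2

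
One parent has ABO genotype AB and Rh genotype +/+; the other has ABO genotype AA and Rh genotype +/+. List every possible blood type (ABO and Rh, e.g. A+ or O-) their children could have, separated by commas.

A+, AB+

Gametes from AB × AA give offspring ABO genotypes AA, AB, i.e. phenotypes A, AB.
Rh cross +/+ × +/+ → phenotypes Rh+.
Combining independently: A+, AB+.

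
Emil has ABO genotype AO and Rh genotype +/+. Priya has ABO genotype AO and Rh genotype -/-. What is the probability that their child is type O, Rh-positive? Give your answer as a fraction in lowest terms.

1/4

ABO cross AO × AO → offspring phenotypes: 1/4 O, 3/4 A.
Rh cross +/+ × -/- → 1 Rh+.
Independent loci: P(type O, Rh-positive) = 1/4 × 1 = 1/4.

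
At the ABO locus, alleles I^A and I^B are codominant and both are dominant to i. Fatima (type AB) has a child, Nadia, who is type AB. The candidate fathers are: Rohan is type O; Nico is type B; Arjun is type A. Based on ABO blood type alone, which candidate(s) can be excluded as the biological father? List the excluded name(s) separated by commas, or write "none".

Rohan

A candidate is excluded only if no genotype consistent with his phenotype could produce a type AB child with a type AB mother.
Rohan (type O): no genotype consistent with that phenotype can produce a type-AB child with a type-AB mother.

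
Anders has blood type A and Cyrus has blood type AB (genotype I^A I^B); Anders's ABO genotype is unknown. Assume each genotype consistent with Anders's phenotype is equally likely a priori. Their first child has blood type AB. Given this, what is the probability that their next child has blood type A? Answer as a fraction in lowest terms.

Possible genotypes: Anders ∈ {I^A I^A, I^A i}; Cyrus ∈ {I^A I^B}.
Weight each parental genotype pair by prior × P(type-AB child):
  I^A I^A × I^A I^B: posterior weight 2/3; P(next child type A) = 1/2.
  I^A i × I^A I^B: posterior weight 1/3; P(next child type A) = 1/2.
Weighted sum = 1/2.

1/2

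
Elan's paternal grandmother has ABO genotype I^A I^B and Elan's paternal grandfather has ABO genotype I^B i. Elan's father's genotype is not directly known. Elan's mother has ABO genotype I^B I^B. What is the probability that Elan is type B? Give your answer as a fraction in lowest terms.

3/4

Elan's father's ABO genotype from I^A I^B × I^B i: 1/4 I^A I^B, 1/4 I^A i, 1/4 I^B I^B, 1/4 I^B i.
Crossing each possibility with the mother I^B I^B and summing P(type B): 1/4·1/2 + 1/4·1/2 + 1/4·1 + 1/4·1 = 3/4.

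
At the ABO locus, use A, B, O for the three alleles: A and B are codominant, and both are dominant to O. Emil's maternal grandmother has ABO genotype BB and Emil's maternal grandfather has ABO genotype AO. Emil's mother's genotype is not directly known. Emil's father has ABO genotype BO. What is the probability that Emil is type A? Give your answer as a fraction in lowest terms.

1/8

Emil's mother's ABO genotype from BB × AO: 1/2 AB, 1/2 BO.
Crossing each possibility with the father BO and summing P(type A): 1/2·1/4 + 1/2·0 = 1/8.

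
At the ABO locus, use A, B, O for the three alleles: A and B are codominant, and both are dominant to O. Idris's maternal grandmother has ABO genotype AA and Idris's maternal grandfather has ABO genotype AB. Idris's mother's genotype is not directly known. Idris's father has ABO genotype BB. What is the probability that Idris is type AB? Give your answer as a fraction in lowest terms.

3/4

Idris's mother's ABO genotype from AA × AB: 1/2 AA, 1/2 AB.
Crossing each possibility with the father BB and summing P(type AB): 1/2·1 + 1/2·1/2 = 3/4.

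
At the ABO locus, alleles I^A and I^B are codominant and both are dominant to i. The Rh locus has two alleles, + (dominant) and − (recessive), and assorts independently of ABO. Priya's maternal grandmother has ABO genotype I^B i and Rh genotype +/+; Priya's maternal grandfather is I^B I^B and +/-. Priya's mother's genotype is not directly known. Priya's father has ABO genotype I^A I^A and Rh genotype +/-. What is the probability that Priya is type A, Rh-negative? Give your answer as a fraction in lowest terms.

Priya's mother's ABO genotype from I^B i × I^B I^B: 1/2 I^B I^B, 1/2 I^B i.
Crossing each possibility with the father I^A I^A and summing P(type A): 1/2·0 + 1/2·1/2 = 1/4.
Similarly for Rh via the mother's Rh distribution: P(Rh-) = 1/8.
Independent loci: 1/4 × 1/8 = 1/32.

1/32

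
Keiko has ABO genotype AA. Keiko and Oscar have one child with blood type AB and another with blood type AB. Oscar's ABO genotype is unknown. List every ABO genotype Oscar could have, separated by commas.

AB, BB, BO

For each candidate genotype of Oscar, check whether crossing it with AA can produce every observed child phenotype.
  AA → possible child types {A} ✗
  AB → possible child types {A, AB} ✓
  AO → possible child types {A} ✗
  BB → possible child types {AB} ✓
  BO → possible child types {A, AB} ✓
  OO → possible child types {A} ✗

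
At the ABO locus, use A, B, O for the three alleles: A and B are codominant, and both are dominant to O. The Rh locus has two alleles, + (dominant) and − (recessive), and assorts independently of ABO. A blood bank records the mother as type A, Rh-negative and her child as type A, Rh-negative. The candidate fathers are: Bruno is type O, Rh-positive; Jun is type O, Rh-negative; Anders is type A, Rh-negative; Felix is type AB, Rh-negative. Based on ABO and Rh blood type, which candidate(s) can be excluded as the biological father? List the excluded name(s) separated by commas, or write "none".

A candidate is excluded only if no genotype consistent with his phenotype could produce a type A, Rh-negative child with a type A, Rh-negative mother.
Every candidate has at least one consistent genotype combination, so none can be excluded.

none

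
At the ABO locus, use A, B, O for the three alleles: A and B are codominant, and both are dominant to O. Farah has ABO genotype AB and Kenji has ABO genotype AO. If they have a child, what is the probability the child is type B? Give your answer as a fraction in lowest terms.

1/4

ABO cross AB × AO → offspring phenotypes: 1/2 A, 1/4 B, 1/4 AB.
So P(type B) = 1/4.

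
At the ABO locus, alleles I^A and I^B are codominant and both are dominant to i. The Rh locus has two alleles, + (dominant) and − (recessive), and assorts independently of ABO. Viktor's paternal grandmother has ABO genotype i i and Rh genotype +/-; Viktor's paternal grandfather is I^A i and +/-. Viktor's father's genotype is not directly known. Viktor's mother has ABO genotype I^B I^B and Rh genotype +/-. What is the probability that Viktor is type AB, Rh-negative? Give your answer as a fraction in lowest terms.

Viktor's father's ABO genotype from i i × I^A i: 1/2 I^A i, 1/2 i i.
Crossing each possibility with the mother I^B I^B and summing P(type AB): 1/2·1/2 + 1/2·0 = 1/4.
Similarly for Rh via the father's Rh distribution: P(Rh-) = 1/4.
Independent loci: 1/4 × 1/4 = 1/16.

1/16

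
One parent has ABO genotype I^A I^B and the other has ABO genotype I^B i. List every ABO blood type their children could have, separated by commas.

Gametes from I^A I^B × I^B i give offspring ABO genotypes I^A I^B, I^A i, I^B I^B, I^B i, i.e. phenotypes A, B, AB.

A, B, AB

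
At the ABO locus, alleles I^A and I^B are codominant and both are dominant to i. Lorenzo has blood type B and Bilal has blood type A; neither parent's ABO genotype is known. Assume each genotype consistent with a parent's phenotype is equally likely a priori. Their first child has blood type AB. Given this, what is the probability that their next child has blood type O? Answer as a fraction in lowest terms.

Possible genotypes: Lorenzo ∈ {I^B I^B, I^B i}; Bilal ∈ {I^A I^A, I^A i}.
Weight each parental genotype pair by prior × P(type-AB child):
  I^B I^B × I^A I^A: posterior weight 4/9; P(next child type O) = 0.
  I^B I^B × I^A i: posterior weight 2/9; P(next child type O) = 0.
  I^B i × I^A I^A: posterior weight 2/9; P(next child type O) = 0.
  I^B i × I^A i: posterior weight 1/9; P(next child type O) = 1/4.
Weighted sum = 1/36.

1/36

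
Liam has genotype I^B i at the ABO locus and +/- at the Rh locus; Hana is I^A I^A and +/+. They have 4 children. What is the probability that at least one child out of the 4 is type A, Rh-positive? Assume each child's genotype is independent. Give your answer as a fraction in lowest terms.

ABO cross I^B i × I^A I^A → 1/2 A, 1/2 AB.
Rh cross +/- × +/+ → 1 Rh+; so P(type A, Rh-positive) = 1/2 × 1 = 1/2 per child.
P(none) = (1/2)^4 = 1/16; P(at least one) = 1 − 1/16 = 15/16.

15/16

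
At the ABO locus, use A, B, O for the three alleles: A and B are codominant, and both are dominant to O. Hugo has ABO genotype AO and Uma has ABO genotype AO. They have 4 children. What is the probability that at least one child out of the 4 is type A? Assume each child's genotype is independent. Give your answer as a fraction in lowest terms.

255/256

ABO cross AO × AO → 1/4 O, 3/4 A.
So P(type A) = 3/4 per child.
P(none) = (1/4)^4 = 1/256; P(at least one) = 1 − 1/256 = 255/256.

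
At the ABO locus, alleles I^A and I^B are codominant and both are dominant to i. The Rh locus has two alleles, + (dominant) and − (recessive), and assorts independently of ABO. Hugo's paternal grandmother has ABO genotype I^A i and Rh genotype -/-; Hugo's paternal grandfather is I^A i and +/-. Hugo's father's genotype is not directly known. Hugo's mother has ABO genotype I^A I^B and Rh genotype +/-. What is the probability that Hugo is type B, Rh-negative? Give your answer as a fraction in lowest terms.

Hugo's father's ABO genotype from I^A i × I^A i: 1/4 I^A I^A, 1/2 I^A i, 1/4 i i.
Crossing each possibility with the mother I^A I^B and summing P(type B): 1/4·0 + 1/2·1/4 + 1/4·1/2 = 1/4.
Similarly for Rh via the father's Rh distribution: P(Rh-) = 3/8.
Independent loci: 1/4 × 3/8 = 3/32.

3/32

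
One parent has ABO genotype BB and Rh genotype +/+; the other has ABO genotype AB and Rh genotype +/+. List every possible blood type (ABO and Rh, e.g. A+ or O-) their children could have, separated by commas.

B+, AB+

Gametes from BB × AB give offspring ABO genotypes AB, BB, i.e. phenotypes B, AB.
Rh cross +/+ × +/+ → phenotypes Rh+.
Combining independently: B+, AB+.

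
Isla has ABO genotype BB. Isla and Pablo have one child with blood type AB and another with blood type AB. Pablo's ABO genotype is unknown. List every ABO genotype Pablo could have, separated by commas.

AA, AB, AO

For each candidate genotype of Pablo, check whether crossing it with BB can produce every observed child phenotype.
  AA → possible child types {AB} ✓
  AB → possible child types {B, AB} ✓
  AO → possible child types {B, AB} ✓
  BB → possible child types {B} ✗
  BO → possible child types {B} ✗
  OO → possible child types {B} ✗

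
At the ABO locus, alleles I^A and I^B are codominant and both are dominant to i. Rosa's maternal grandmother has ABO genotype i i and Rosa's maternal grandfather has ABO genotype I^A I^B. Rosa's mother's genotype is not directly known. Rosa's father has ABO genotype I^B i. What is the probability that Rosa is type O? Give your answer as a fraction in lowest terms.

Rosa's mother's ABO genotype from i i × I^A I^B: 1/2 I^A i, 1/2 I^B i.
Crossing each possibility with the father I^B i and summing P(type O): 1/2·1/4 + 1/2·1/4 = 1/4.

1/4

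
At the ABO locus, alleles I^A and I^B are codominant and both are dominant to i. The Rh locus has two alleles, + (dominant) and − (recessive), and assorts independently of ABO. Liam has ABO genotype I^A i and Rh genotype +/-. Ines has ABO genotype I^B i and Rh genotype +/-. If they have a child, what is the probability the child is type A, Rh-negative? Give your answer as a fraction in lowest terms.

ABO cross I^A i × I^B i → offspring phenotypes: 1/4 O, 1/4 A, 1/4 B, 1/4 AB.
Rh cross +/- × +/- → 3/4 Rh+, 1/4 Rh-.
Independent loci: P(type A, Rh-negative) = 1/4 × 1/4 = 1/16.

1/16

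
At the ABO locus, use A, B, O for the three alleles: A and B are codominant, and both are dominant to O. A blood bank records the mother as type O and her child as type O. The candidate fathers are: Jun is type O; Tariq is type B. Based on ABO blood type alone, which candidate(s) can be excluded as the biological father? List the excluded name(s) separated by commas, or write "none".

none

A candidate is excluded only if no genotype consistent with his phenotype could produce a type O child with a type O mother.
Every candidate has at least one consistent genotype combination, so none can be excluded.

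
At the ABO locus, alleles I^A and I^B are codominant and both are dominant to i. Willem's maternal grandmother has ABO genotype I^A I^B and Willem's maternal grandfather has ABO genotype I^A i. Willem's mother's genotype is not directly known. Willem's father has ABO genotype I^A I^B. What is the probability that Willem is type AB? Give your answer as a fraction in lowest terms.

Willem's mother's ABO genotype from I^A I^B × I^A i: 1/4 I^A I^A, 1/4 I^A I^B, 1/4 I^A i, 1/4 I^B i.
Crossing each possibility with the father I^A I^B and summing P(type AB): 1/4·1/2 + 1/4·1/2 + 1/4·1/4 + 1/4·1/4 = 3/8.

3/8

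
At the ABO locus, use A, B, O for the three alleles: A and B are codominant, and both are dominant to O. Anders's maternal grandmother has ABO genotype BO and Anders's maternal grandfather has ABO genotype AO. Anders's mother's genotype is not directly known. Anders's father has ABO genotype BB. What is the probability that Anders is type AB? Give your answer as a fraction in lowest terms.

Anders's mother's ABO genotype from BO × AO: 1/4 AB, 1/4 AO, 1/4 BO, 1/4 OO.
Crossing each possibility with the father BB and summing P(type AB): 1/4·1/2 + 1/4·1/2 + 1/4·0 + 1/4·0 = 1/4.

1/4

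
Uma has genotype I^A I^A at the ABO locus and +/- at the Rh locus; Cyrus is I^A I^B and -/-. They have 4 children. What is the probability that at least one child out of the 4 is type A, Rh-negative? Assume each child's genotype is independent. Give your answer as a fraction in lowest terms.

175/256

ABO cross I^A I^A × I^A I^B → 1/2 A, 1/2 AB.
Rh cross +/- × -/- → 1/2 Rh+, 1/2 Rh-; so P(type A, Rh-negative) = 1/2 × 1/2 = 1/4 per child.
P(none) = (3/4)^4 = 81/256; P(at least one) = 1 − 81/256 = 175/256.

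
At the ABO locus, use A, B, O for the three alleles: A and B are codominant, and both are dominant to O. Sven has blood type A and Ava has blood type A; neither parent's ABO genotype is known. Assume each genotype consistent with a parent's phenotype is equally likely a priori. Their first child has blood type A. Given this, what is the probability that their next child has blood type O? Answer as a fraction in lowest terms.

1/20

Possible genotypes: Sven ∈ {AA, AO}; Ava ∈ {AA, AO}.
Weight each parental genotype pair by prior × P(type-A child):
  AA × AA: posterior weight 4/15; P(next child type O) = 0.
  AA × AO: posterior weight 4/15; P(next child type O) = 0.
  AO × AA: posterior weight 4/15; P(next child type O) = 0.
  AO × AO: posterior weight 1/5; P(next child type O) = 1/4.
Weighted sum = 1/20.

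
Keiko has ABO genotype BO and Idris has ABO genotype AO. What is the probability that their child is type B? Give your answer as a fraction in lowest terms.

1/4

ABO cross BO × AO → offspring phenotypes: 1/4 O, 1/4 A, 1/4 B, 1/4 AB.
So P(type B) = 1/4.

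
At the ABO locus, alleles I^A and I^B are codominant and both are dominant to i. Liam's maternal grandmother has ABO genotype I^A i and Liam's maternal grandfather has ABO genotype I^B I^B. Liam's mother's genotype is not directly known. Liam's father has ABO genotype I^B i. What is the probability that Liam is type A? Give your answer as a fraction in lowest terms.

Liam's mother's ABO genotype from I^A i × I^B I^B: 1/2 I^A I^B, 1/2 I^B i.
Crossing each possibility with the father I^B i and summing P(type A): 1/2·1/4 + 1/2·0 = 1/8.

1/8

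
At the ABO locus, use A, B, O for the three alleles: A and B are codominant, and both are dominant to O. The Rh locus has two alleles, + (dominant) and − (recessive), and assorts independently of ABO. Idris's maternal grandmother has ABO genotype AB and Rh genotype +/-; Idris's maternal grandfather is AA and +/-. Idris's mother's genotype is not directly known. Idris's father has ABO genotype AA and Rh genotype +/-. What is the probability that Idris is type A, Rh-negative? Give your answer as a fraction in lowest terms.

3/16

Idris's mother's ABO genotype from AB × AA: 1/2 AA, 1/2 AB.
Crossing each possibility with the father AA and summing P(type A): 1/2·1 + 1/2·1/2 = 3/4.
Similarly for Rh via the mother's Rh distribution: P(Rh-) = 1/4.
Independent loci: 3/4 × 1/4 = 3/16.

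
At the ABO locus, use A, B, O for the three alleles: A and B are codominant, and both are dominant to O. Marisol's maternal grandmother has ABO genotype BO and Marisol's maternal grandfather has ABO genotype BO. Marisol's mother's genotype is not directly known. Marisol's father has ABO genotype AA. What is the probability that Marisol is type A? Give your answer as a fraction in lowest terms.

1/2

Marisol's mother's ABO genotype from BO × BO: 1/4 BB, 1/2 BO, 1/4 OO.
Crossing each possibility with the father AA and summing P(type A): 1/4·0 + 1/2·1/2 + 1/4·1 = 1/2.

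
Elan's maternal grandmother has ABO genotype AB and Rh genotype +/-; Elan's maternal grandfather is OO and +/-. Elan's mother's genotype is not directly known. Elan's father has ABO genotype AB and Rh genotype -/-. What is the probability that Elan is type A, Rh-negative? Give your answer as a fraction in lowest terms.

3/16

Elan's mother's ABO genotype from AB × OO: 1/2 AO, 1/2 BO.
Crossing each possibility with the father AB and summing P(type A): 1/2·1/2 + 1/2·1/4 = 3/8.
Similarly for Rh via the mother's Rh distribution: P(Rh-) = 1/2.
Independent loci: 3/8 × 1/2 = 3/16.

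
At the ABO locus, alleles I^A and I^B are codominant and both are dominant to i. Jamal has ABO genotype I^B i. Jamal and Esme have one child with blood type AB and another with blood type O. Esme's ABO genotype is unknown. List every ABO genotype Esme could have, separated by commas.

For each candidate genotype of Esme, check whether crossing it with I^B i can produce every observed child phenotype.
  I^A I^A → possible child types {A, AB} ✗
  I^A I^B → possible child types {A, B, AB} ✗
  I^A i → possible child types {O, A, B, AB} ✓
  I^B I^B → possible child types {B} ✗
  I^B i → possible child types {O, B} ✗
  i i → possible child types {O, B} ✗

I^A i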